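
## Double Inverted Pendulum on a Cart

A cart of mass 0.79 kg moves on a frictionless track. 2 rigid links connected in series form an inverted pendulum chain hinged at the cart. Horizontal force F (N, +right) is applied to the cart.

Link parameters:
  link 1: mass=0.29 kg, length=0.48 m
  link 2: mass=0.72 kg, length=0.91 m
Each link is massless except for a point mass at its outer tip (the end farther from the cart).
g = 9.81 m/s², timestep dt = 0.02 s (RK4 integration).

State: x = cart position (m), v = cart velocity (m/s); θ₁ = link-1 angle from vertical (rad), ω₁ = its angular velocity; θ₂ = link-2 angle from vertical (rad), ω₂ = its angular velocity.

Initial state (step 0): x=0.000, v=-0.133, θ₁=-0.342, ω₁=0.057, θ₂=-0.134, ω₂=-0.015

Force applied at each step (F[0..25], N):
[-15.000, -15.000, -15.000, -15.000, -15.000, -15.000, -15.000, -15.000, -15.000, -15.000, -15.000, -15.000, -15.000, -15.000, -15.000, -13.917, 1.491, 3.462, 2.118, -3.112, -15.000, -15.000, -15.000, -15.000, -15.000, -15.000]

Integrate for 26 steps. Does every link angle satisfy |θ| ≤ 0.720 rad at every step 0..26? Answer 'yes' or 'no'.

apply F[0]=-15.000 → step 1: x=-0.005, v=-0.406, θ₁=-0.339, ω₁=0.196, θ₂=-0.132, ω₂=0.182
apply F[1]=-15.000 → step 2: x=-0.016, v=-0.681, θ₁=-0.334, ω₁=0.343, θ₂=-0.127, ω₂=0.377
apply F[2]=-15.000 → step 3: x=-0.033, v=-0.959, θ₁=-0.326, ω₁=0.504, θ₂=-0.117, ω₂=0.571
apply F[3]=-15.000 → step 4: x=-0.055, v=-1.242, θ₁=-0.314, ω₁=0.685, θ₂=-0.104, ω₂=0.762
apply F[4]=-15.000 → step 5: x=-0.082, v=-1.532, θ₁=-0.298, ω₁=0.894, θ₂=-0.087, ω₂=0.949
apply F[5]=-15.000 → step 6: x=-0.116, v=-1.830, θ₁=-0.278, ω₁=1.141, θ₂=-0.066, ω₂=1.129
apply F[6]=-15.000 → step 7: x=-0.156, v=-2.138, θ₁=-0.252, ω₁=1.437, θ₂=-0.042, ω₂=1.300
apply F[7]=-15.000 → step 8: x=-0.202, v=-2.459, θ₁=-0.220, ω₁=1.797, θ₂=-0.014, ω₂=1.455
apply F[8]=-15.000 → step 9: x=-0.254, v=-2.795, θ₁=-0.180, ω₁=2.237, θ₂=0.016, ω₂=1.588
apply F[9]=-15.000 → step 10: x=-0.313, v=-3.146, θ₁=-0.130, ω₁=2.776, θ₂=0.049, ω₂=1.689
apply F[10]=-15.000 → step 11: x=-0.380, v=-3.513, θ₁=-0.068, ω₁=3.429, θ₂=0.084, ω₂=1.750
apply F[11]=-15.000 → step 12: x=-0.454, v=-3.891, θ₁=0.008, ω₁=4.195, θ₂=0.119, ω₂=1.765
apply F[12]=-15.000 → step 13: x=-0.536, v=-4.266, θ₁=0.100, ω₁=5.028, θ₂=0.154, ω₂=1.745
apply F[13]=-15.000 → step 14: x=-0.625, v=-4.609, θ₁=0.209, ω₁=5.811, θ₂=0.189, ω₂=1.735
apply F[14]=-15.000 → step 15: x=-0.720, v=-4.892, θ₁=0.331, ω₁=6.388, θ₂=0.224, ω₂=1.806
apply F[15]=-13.917 → step 16: x=-0.819, v=-5.082, θ₁=0.462, ω₁=6.639, θ₂=0.262, ω₂=1.999
apply F[16]=+1.491 → step 17: x=-0.920, v=-4.927, θ₁=0.592, ω₁=6.316, θ₂=0.303, ω₂=2.167
apply F[17]=+3.462 → step 18: x=-1.016, v=-4.742, θ₁=0.715, ω₁=6.017, θ₂=0.348, ω₂=2.322
apply F[18]=+2.118 → step 19: x=-1.109, v=-4.587, θ₁=0.833, ω₁=5.801, θ₂=0.396, ω₂=2.491
apply F[19]=-3.112 → step 20: x=-1.201, v=-4.522, θ₁=0.947, ω₁=5.646, θ₂=0.449, ω₂=2.742
apply F[20]=-15.000 → step 21: x=-1.292, v=-4.642, θ₁=1.059, ω₁=5.464, θ₂=0.508, ω₂=3.205
apply F[21]=-15.000 → step 22: x=-1.386, v=-4.748, θ₁=1.165, ω₁=5.193, θ₂=0.577, ω₂=3.698
apply F[22]=-15.000 → step 23: x=-1.482, v=-4.841, θ₁=1.266, ω₁=4.828, θ₂=0.656, ω₂=4.215
apply F[23]=-15.000 → step 24: x=-1.580, v=-4.920, θ₁=1.358, ω₁=4.360, θ₂=0.746, ω₂=4.751
apply F[24]=-15.000 → step 25: x=-1.679, v=-4.980, θ₁=1.439, ω₁=3.784, θ₂=0.846, ω₂=5.302
apply F[25]=-15.000 → step 26: x=-1.779, v=-5.015, θ₁=1.508, ω₁=3.101, θ₂=0.958, ω₂=5.866
Max |angle| over trajectory = 1.508 rad; bound = 0.720 → exceeded.

Answer: no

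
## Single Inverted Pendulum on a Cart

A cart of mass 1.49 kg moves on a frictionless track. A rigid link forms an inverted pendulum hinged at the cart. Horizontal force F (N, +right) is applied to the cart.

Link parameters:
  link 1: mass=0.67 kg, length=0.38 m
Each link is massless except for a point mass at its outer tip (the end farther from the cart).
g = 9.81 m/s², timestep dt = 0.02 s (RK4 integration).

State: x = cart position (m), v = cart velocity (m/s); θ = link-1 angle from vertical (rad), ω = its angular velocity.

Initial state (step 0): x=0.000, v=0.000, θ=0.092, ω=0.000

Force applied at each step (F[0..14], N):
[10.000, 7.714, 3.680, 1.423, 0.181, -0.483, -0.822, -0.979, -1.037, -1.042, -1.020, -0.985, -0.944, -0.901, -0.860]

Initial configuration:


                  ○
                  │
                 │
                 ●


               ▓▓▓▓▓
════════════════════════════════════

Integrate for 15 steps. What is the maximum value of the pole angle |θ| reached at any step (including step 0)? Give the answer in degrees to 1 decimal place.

Answer: 5.3°

Derivation:
apply F[0]=+10.000 → step 1: x=0.001, v=0.126, θ=0.089, ω=-0.283
apply F[1]=+7.714 → step 2: x=0.005, v=0.222, θ=0.081, ω=-0.490
apply F[2]=+3.680 → step 3: x=0.010, v=0.264, θ=0.071, ω=-0.562
apply F[3]=+1.423 → step 4: x=0.015, v=0.278, θ=0.060, ω=-0.564
apply F[4]=+0.181 → step 5: x=0.021, v=0.275, θ=0.049, ω=-0.530
apply F[5]=-0.483 → step 6: x=0.026, v=0.265, θ=0.039, ω=-0.480
apply F[6]=-0.822 → step 7: x=0.031, v=0.251, θ=0.030, ω=-0.426
apply F[7]=-0.979 → step 8: x=0.036, v=0.236, θ=0.022, ω=-0.372
apply F[8]=-1.037 → step 9: x=0.041, v=0.220, θ=0.015, ω=-0.322
apply F[9]=-1.042 → step 10: x=0.045, v=0.205, θ=0.009, ω=-0.276
apply F[10]=-1.020 → step 11: x=0.049, v=0.191, θ=0.004, ω=-0.235
apply F[11]=-0.985 → step 12: x=0.052, v=0.178, θ=-0.001, ω=-0.200
apply F[12]=-0.944 → step 13: x=0.056, v=0.165, θ=-0.004, ω=-0.168
apply F[13]=-0.901 → step 14: x=0.059, v=0.153, θ=-0.007, ω=-0.141
apply F[14]=-0.860 → step 15: x=0.062, v=0.143, θ=-0.010, ω=-0.117
Max |angle| over trajectory = 0.092 rad = 5.3°.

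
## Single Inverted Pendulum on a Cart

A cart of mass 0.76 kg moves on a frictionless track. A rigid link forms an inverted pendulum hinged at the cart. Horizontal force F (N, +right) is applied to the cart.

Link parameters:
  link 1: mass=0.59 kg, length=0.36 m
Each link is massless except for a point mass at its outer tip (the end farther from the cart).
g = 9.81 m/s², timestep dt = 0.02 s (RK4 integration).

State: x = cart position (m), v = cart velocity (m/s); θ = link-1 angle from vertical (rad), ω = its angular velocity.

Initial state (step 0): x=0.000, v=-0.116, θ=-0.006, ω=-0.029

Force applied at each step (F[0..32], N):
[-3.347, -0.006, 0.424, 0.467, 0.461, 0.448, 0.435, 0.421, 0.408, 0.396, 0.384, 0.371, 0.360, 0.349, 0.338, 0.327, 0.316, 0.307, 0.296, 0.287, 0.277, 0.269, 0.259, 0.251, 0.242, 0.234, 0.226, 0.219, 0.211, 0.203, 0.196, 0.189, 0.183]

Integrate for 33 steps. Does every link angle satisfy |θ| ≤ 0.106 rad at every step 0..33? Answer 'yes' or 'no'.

Answer: yes

Derivation:
apply F[0]=-3.347 → step 1: x=-0.003, v=-0.203, θ=-0.004, ω=0.210
apply F[1]=-0.006 → step 2: x=-0.007, v=-0.203, θ=-0.000, ω=0.209
apply F[2]=+0.424 → step 3: x=-0.011, v=-0.192, θ=0.004, ω=0.180
apply F[3]=+0.467 → step 4: x=-0.015, v=-0.181, θ=0.007, ω=0.151
apply F[4]=+0.461 → step 5: x=-0.018, v=-0.170, θ=0.010, ω=0.126
apply F[5]=+0.448 → step 6: x=-0.022, v=-0.160, θ=0.012, ω=0.104
apply F[6]=+0.435 → step 7: x=-0.025, v=-0.150, θ=0.014, ω=0.085
apply F[7]=+0.421 → step 8: x=-0.028, v=-0.142, θ=0.016, ω=0.068
apply F[8]=+0.408 → step 9: x=-0.031, v=-0.133, θ=0.017, ω=0.054
apply F[9]=+0.396 → step 10: x=-0.033, v=-0.126, θ=0.018, ω=0.042
apply F[10]=+0.384 → step 11: x=-0.036, v=-0.118, θ=0.019, ω=0.031
apply F[11]=+0.371 → step 12: x=-0.038, v=-0.111, θ=0.019, ω=0.023
apply F[12]=+0.360 → step 13: x=-0.040, v=-0.105, θ=0.019, ω=0.015
apply F[13]=+0.349 → step 14: x=-0.042, v=-0.099, θ=0.020, ω=0.008
apply F[14]=+0.338 → step 15: x=-0.044, v=-0.093, θ=0.020, ω=0.003
apply F[15]=+0.327 → step 16: x=-0.046, v=-0.087, θ=0.020, ω=-0.002
apply F[16]=+0.316 → step 17: x=-0.047, v=-0.082, θ=0.020, ω=-0.006
apply F[17]=+0.307 → step 18: x=-0.049, v=-0.077, θ=0.020, ω=-0.009
apply F[18]=+0.296 → step 19: x=-0.051, v=-0.072, θ=0.019, ω=-0.012
apply F[19]=+0.287 → step 20: x=-0.052, v=-0.067, θ=0.019, ω=-0.014
apply F[20]=+0.277 → step 21: x=-0.053, v=-0.063, θ=0.019, ω=-0.016
apply F[21]=+0.269 → step 22: x=-0.054, v=-0.059, θ=0.018, ω=-0.018
apply F[22]=+0.259 → step 23: x=-0.056, v=-0.055, θ=0.018, ω=-0.019
apply F[23]=+0.251 → step 24: x=-0.057, v=-0.051, θ=0.018, ω=-0.020
apply F[24]=+0.242 → step 25: x=-0.058, v=-0.047, θ=0.017, ω=-0.021
apply F[25]=+0.234 → step 26: x=-0.058, v=-0.043, θ=0.017, ω=-0.022
apply F[26]=+0.226 → step 27: x=-0.059, v=-0.040, θ=0.016, ω=-0.022
apply F[27]=+0.219 → step 28: x=-0.060, v=-0.037, θ=0.016, ω=-0.022
apply F[28]=+0.211 → step 29: x=-0.061, v=-0.034, θ=0.016, ω=-0.022
apply F[29]=+0.203 → step 30: x=-0.061, v=-0.031, θ=0.015, ω=-0.022
apply F[30]=+0.196 → step 31: x=-0.062, v=-0.028, θ=0.015, ω=-0.022
apply F[31]=+0.189 → step 32: x=-0.063, v=-0.025, θ=0.014, ω=-0.022
apply F[32]=+0.183 → step 33: x=-0.063, v=-0.022, θ=0.014, ω=-0.022
Max |angle| over trajectory = 0.020 rad; bound = 0.106 → within bound.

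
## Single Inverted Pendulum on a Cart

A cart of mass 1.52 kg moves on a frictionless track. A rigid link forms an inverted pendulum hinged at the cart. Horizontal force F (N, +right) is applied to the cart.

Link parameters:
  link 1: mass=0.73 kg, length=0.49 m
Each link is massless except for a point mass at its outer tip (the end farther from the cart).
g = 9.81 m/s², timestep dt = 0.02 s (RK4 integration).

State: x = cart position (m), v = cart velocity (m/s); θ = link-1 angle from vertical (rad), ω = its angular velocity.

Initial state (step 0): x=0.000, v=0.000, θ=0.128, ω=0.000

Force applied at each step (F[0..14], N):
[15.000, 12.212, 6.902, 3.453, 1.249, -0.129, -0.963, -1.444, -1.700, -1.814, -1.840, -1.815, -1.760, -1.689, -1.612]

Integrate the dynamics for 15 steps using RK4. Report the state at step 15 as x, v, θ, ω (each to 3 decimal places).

Answer: x=0.104, v=0.244, θ=-0.013, ω=-0.193

Derivation:
apply F[0]=+15.000 → step 1: x=0.002, v=0.184, θ=0.125, ω=-0.322
apply F[1]=+12.212 → step 2: x=0.007, v=0.333, θ=0.116, ω=-0.575
apply F[2]=+6.902 → step 3: x=0.014, v=0.413, θ=0.103, ω=-0.694
apply F[3]=+3.453 → step 4: x=0.023, v=0.449, θ=0.089, ω=-0.730
apply F[4]=+1.249 → step 5: x=0.032, v=0.458, θ=0.075, ω=-0.715
apply F[5]=-0.129 → step 6: x=0.041, v=0.451, θ=0.061, ω=-0.672
apply F[6]=-0.963 → step 7: x=0.050, v=0.433, θ=0.048, ω=-0.614
apply F[7]=-1.444 → step 8: x=0.059, v=0.410, θ=0.036, ω=-0.551
apply F[8]=-1.700 → step 9: x=0.066, v=0.385, θ=0.026, ω=-0.487
apply F[9]=-1.814 → step 10: x=0.074, v=0.359, θ=0.017, ω=-0.426
apply F[10]=-1.840 → step 11: x=0.081, v=0.334, θ=0.009, ω=-0.369
apply F[11]=-1.815 → step 12: x=0.087, v=0.309, θ=0.002, ω=-0.317
apply F[12]=-1.760 → step 13: x=0.093, v=0.286, θ=-0.004, ω=-0.271
apply F[13]=-1.689 → step 14: x=0.099, v=0.265, θ=-0.009, ω=-0.229
apply F[14]=-1.612 → step 15: x=0.104, v=0.244, θ=-0.013, ω=-0.193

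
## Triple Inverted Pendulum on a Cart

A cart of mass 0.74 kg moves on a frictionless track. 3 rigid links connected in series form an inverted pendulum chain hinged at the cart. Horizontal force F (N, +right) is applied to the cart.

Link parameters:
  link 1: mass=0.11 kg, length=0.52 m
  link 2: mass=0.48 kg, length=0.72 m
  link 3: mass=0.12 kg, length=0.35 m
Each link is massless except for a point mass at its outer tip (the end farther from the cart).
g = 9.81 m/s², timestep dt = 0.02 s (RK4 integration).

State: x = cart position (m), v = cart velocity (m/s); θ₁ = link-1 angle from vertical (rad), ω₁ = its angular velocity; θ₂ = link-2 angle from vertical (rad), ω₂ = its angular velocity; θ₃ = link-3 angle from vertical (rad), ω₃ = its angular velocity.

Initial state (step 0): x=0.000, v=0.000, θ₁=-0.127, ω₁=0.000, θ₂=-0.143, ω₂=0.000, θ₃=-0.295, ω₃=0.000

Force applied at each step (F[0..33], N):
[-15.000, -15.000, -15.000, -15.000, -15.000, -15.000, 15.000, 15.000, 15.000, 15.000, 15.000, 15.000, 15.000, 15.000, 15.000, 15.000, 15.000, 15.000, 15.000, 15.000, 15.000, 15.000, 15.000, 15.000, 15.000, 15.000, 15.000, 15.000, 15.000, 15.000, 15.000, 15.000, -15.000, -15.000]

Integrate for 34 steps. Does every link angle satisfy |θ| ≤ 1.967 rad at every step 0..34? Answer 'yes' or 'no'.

Answer: no

Derivation:
apply F[0]=-15.000 → step 1: x=-0.004, v=-0.377, θ₁=-0.120, ω₁=0.718, θ₂=-0.143, ω₂=-0.027, θ₃=-0.296, ω₃=-0.129
apply F[1]=-15.000 → step 2: x=-0.015, v=-0.759, θ₁=-0.098, ω₁=1.484, θ₂=-0.144, ω₂=-0.081, θ₃=-0.300, ω₃=-0.250
apply F[2]=-15.000 → step 3: x=-0.034, v=-1.150, θ₁=-0.060, ω₁=2.326, θ₂=-0.147, ω₂=-0.177, θ₃=-0.306, ω₃=-0.353
apply F[3]=-15.000 → step 4: x=-0.061, v=-1.551, θ₁=-0.005, ω₁=3.223, θ₂=-0.151, ω₂=-0.289, θ₃=-0.314, ω₃=-0.420
apply F[4]=-15.000 → step 5: x=-0.096, v=-1.957, θ₁=0.069, ω₁=4.077, θ₂=-0.158, ω₂=-0.343, θ₃=-0.323, ω₃=-0.441
apply F[5]=-15.000 → step 6: x=-0.139, v=-2.358, θ₁=0.157, ω₁=4.773, θ₂=-0.164, ω₂=-0.245, θ₃=-0.331, ω₃=-0.418
apply F[6]=+15.000 → step 7: x=-0.183, v=-1.960, θ₁=0.247, ω₁=4.226, θ₂=-0.170, ω₂=-0.361, θ₃=-0.340, ω₃=-0.438
apply F[7]=+15.000 → step 8: x=-0.218, v=-1.571, θ₁=0.328, ω₁=3.866, θ₂=-0.179, ω₂=-0.600, θ₃=-0.349, ω₃=-0.470
apply F[8]=+15.000 → step 9: x=-0.245, v=-1.189, θ₁=0.402, ω₁=3.621, θ₂=-0.194, ω₂=-0.912, θ₃=-0.359, ω₃=-0.503
apply F[9]=+15.000 → step 10: x=-0.265, v=-0.810, θ₁=0.473, ω₁=3.438, θ₂=-0.216, ω₂=-1.267, θ₃=-0.369, ω₃=-0.532
apply F[10]=+15.000 → step 11: x=-0.278, v=-0.434, θ₁=0.540, ω₁=3.282, θ₂=-0.245, ω₂=-1.643, θ₃=-0.380, ω₃=-0.553
apply F[11]=+15.000 → step 12: x=-0.283, v=-0.059, θ₁=0.604, ω₁=3.125, θ₂=-0.282, ω₂=-2.029, θ₃=-0.391, ω₃=-0.567
apply F[12]=+15.000 → step 13: x=-0.280, v=0.315, θ₁=0.665, ω₁=2.947, θ₂=-0.326, ω₂=-2.423, θ₃=-0.403, ω₃=-0.574
apply F[13]=+15.000 → step 14: x=-0.270, v=0.689, θ₁=0.722, ω₁=2.731, θ₂=-0.379, ω₂=-2.825, θ₃=-0.414, ω₃=-0.577
apply F[14]=+15.000 → step 15: x=-0.253, v=1.061, θ₁=0.774, ω₁=2.461, θ₂=-0.440, ω₂=-3.240, θ₃=-0.426, ω₃=-0.577
apply F[15]=+15.000 → step 16: x=-0.228, v=1.432, θ₁=0.820, ω₁=2.115, θ₂=-0.509, ω₂=-3.676, θ₃=-0.437, ω₃=-0.579
apply F[16]=+15.000 → step 17: x=-0.195, v=1.799, θ₁=0.858, ω₁=1.672, θ₂=-0.587, ω₂=-4.143, θ₃=-0.449, ω₃=-0.588
apply F[17]=+15.000 → step 18: x=-0.156, v=2.163, θ₁=0.886, ω₁=1.101, θ₂=-0.675, ω₂=-4.653, θ₃=-0.461, ω₃=-0.613
apply F[18]=+15.000 → step 19: x=-0.109, v=2.520, θ₁=0.901, ω₁=0.365, θ₂=-0.773, ω₂=-5.218, θ₃=-0.473, ω₃=-0.665
apply F[19]=+15.000 → step 20: x=-0.055, v=2.871, θ₁=0.899, ω₁=-0.580, θ₂=-0.884, ω₂=-5.847, θ₃=-0.488, ω₃=-0.762
apply F[20]=+15.000 → step 21: x=0.006, v=3.216, θ₁=0.876, ω₁=-1.779, θ₂=-1.008, ω₂=-6.540, θ₃=-0.504, ω₃=-0.928
apply F[21]=+15.000 → step 22: x=0.074, v=3.556, θ₁=0.826, ω₁=-3.267, θ₂=-1.146, ω₂=-7.273, θ₃=-0.525, ω₃=-1.188
apply F[22]=+15.000 → step 23: x=0.148, v=3.900, θ₁=0.743, ω₁=-5.045, θ₂=-1.298, ω₂=-7.980, θ₃=-0.553, ω₃=-1.563
apply F[23]=+15.000 → step 24: x=0.230, v=4.260, θ₁=0.623, ω₁=-7.044, θ₂=-1.464, ω₂=-8.526, θ₃=-0.589, ω₃=-2.041
apply F[24]=+15.000 → step 25: x=0.319, v=4.652, θ₁=0.461, ω₁=-9.094, θ₂=-1.637, ω₂=-8.693, θ₃=-0.635, ω₃=-2.548
apply F[25]=+15.000 → step 26: x=0.416, v=5.075, θ₁=0.260, ω₁=-10.918, θ₂=-1.807, ω₂=-8.221, θ₃=-0.690, ω₃=-2.957
apply F[26]=+15.000 → step 27: x=0.522, v=5.500, θ₁=0.028, ω₁=-12.243, θ₂=-1.960, ω₂=-6.950, θ₃=-0.751, ω₃=-3.157
apply F[27]=+15.000 → step 28: x=0.636, v=5.883, θ₁=-0.226, ω₁=-13.022, θ₂=-2.080, ω₂=-4.969, θ₃=-0.815, ω₃=-3.162
apply F[28]=+15.000 → step 29: x=0.757, v=6.195, θ₁=-0.491, ω₁=-13.528, θ₂=-2.156, ω₂=-2.532, θ₃=-0.877, ω₃=-3.099
apply F[29]=+15.000 → step 30: x=0.883, v=6.427, θ₁=-0.768, ω₁=-14.255, θ₂=-2.180, ω₂=0.229, θ₃=-0.940, ω₃=-3.146
apply F[30]=+15.000 → step 31: x=1.013, v=6.530, θ₁=-1.068, ω₁=-15.990, θ₂=-2.143, ω₂=3.605, θ₃=-1.006, ω₃=-3.589
apply F[31]=+15.000 → step 32: x=1.141, v=6.158, θ₁=-1.427, ω₁=-20.950, θ₂=-2.022, ω₂=9.151, θ₃=-1.092, ω₃=-5.576
apply F[32]=-15.000 → step 33: x=1.234, v=2.297, θ₁=-1.943, ω₁=-27.621, θ₂=-1.758, ω₂=14.239, θ₃=-1.276, ω₃=-14.205
apply F[33]=-15.000 → step 34: x=1.250, v=-0.044, θ₁=-2.414, ω₁=-19.847, θ₂=-1.564, ω₂=5.314, θ₃=-1.599, ω₃=-16.619
Max |angle| over trajectory = 2.414 rad; bound = 1.967 → exceeded.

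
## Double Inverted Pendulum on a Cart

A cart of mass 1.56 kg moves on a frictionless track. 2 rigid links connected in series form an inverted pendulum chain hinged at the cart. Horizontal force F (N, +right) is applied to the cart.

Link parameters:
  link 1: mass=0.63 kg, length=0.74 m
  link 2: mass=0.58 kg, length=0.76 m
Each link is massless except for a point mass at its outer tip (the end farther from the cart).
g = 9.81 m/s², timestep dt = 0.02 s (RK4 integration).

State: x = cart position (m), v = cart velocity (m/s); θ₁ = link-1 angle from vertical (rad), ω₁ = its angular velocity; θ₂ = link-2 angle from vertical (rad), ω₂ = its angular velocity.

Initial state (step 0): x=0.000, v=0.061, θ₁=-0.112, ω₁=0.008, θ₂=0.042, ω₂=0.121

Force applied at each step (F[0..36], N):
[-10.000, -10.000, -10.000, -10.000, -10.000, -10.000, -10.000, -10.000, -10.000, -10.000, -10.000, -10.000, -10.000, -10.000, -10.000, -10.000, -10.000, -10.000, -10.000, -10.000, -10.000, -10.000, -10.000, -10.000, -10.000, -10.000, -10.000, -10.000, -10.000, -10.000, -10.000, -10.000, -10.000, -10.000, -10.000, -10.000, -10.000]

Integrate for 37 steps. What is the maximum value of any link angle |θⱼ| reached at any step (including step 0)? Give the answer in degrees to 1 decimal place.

apply F[0]=-10.000 → step 1: x=0.000, v=-0.050, θ₁=-0.111, ω₁=0.089, θ₂=0.045, ω₂=0.200
apply F[1]=-10.000 → step 2: x=-0.002, v=-0.161, θ₁=-0.108, ω₁=0.170, θ₂=0.050, ω₂=0.280
apply F[2]=-10.000 → step 3: x=-0.006, v=-0.272, θ₁=-0.104, ω₁=0.253, θ₂=0.056, ω₂=0.361
apply F[3]=-10.000 → step 4: x=-0.013, v=-0.385, θ₁=-0.098, ω₁=0.338, θ₂=0.064, ω₂=0.442
apply F[4]=-10.000 → step 5: x=-0.022, v=-0.499, θ₁=-0.091, ω₁=0.427, θ₂=0.074, ω₂=0.523
apply F[5]=-10.000 → step 6: x=-0.033, v=-0.614, θ₁=-0.081, ω₁=0.520, θ₂=0.085, ω₂=0.604
apply F[6]=-10.000 → step 7: x=-0.046, v=-0.731, θ₁=-0.070, ω₁=0.619, θ₂=0.098, ω₂=0.685
apply F[7]=-10.000 → step 8: x=-0.062, v=-0.850, θ₁=-0.056, ω₁=0.725, θ₂=0.113, ω₂=0.765
apply F[8]=-10.000 → step 9: x=-0.080, v=-0.971, θ₁=-0.041, ω₁=0.839, θ₂=0.129, ω₂=0.843
apply F[9]=-10.000 → step 10: x=-0.101, v=-1.095, θ₁=-0.023, ω₁=0.962, θ₂=0.146, ω₂=0.919
apply F[10]=-10.000 → step 11: x=-0.124, v=-1.221, θ₁=-0.002, ω₁=1.096, θ₂=0.166, ω₂=0.991
apply F[11]=-10.000 → step 12: x=-0.150, v=-1.351, θ₁=0.021, ω₁=1.242, θ₂=0.186, ω₂=1.060
apply F[12]=-10.000 → step 13: x=-0.178, v=-1.483, θ₁=0.048, ω₁=1.401, θ₂=0.208, ω₂=1.123
apply F[13]=-10.000 → step 14: x=-0.209, v=-1.618, θ₁=0.077, ω₁=1.574, θ₂=0.231, ω₂=1.179
apply F[14]=-10.000 → step 15: x=-0.243, v=-1.755, θ₁=0.111, ω₁=1.763, θ₂=0.255, ω₂=1.227
apply F[15]=-10.000 → step 16: x=-0.279, v=-1.895, θ₁=0.148, ω₁=1.966, θ₂=0.280, ω₂=1.266
apply F[16]=-10.000 → step 17: x=-0.319, v=-2.035, θ₁=0.189, ω₁=2.185, θ₂=0.306, ω₂=1.295
apply F[17]=-10.000 → step 18: x=-0.361, v=-2.175, θ₁=0.235, ω₁=2.418, θ₂=0.332, ω₂=1.315
apply F[18]=-10.000 → step 19: x=-0.406, v=-2.312, θ₁=0.286, ω₁=2.662, θ₂=0.358, ω₂=1.325
apply F[19]=-10.000 → step 20: x=-0.453, v=-2.444, θ₁=0.342, ω₁=2.914, θ₂=0.385, ω₂=1.327
apply F[20]=-10.000 → step 21: x=-0.503, v=-2.569, θ₁=0.403, ω₁=3.168, θ₂=0.411, ω₂=1.327
apply F[21]=-10.000 → step 22: x=-0.556, v=-2.683, θ₁=0.469, ω₁=3.418, θ₂=0.438, ω₂=1.328
apply F[22]=-10.000 → step 23: x=-0.611, v=-2.783, θ₁=0.539, ω₁=3.659, θ₂=0.464, ω₂=1.338
apply F[23]=-10.000 → step 24: x=-0.667, v=-2.867, θ₁=0.615, ω₁=3.884, θ₂=0.491, ω₂=1.365
apply F[24]=-10.000 → step 25: x=-0.725, v=-2.933, θ₁=0.695, ω₁=4.089, θ₂=0.519, ω₂=1.414
apply F[25]=-10.000 → step 26: x=-0.784, v=-2.981, θ₁=0.778, ω₁=4.273, θ₂=0.548, ω₂=1.493
apply F[26]=-10.000 → step 27: x=-0.844, v=-3.010, θ₁=0.865, ω₁=4.434, θ₂=0.579, ω₂=1.606
apply F[27]=-10.000 → step 28: x=-0.905, v=-3.021, θ₁=0.955, ω₁=4.574, θ₂=0.613, ω₂=1.756
apply F[28]=-10.000 → step 29: x=-0.965, v=-3.015, θ₁=1.048, ω₁=4.694, θ₂=0.650, ω₂=1.944
apply F[29]=-10.000 → step 30: x=-1.025, v=-2.993, θ₁=1.143, ω₁=4.797, θ₂=0.691, ω₂=2.171
apply F[30]=-10.000 → step 31: x=-1.085, v=-2.956, θ₁=1.240, ω₁=4.884, θ₂=0.737, ω₂=2.438
apply F[31]=-10.000 → step 32: x=-1.143, v=-2.905, θ₁=1.338, ω₁=4.956, θ₂=0.788, ω₂=2.745
apply F[32]=-10.000 → step 33: x=-1.201, v=-2.840, θ₁=1.438, ω₁=5.013, θ₂=0.847, ω₂=3.090
apply F[33]=-10.000 → step 34: x=-1.257, v=-2.763, θ₁=1.539, ω₁=5.053, θ₂=0.912, ω₂=3.475
apply F[34]=-10.000 → step 35: x=-1.311, v=-2.673, θ₁=1.640, ω₁=5.073, θ₂=0.986, ω₂=3.899
apply F[35]=-10.000 → step 36: x=-1.364, v=-2.572, θ₁=1.742, ω₁=5.069, θ₂=1.069, ω₂=4.363
apply F[36]=-10.000 → step 37: x=-1.414, v=-2.460, θ₁=1.843, ω₁=5.036, θ₂=1.161, ω₂=4.867
Max |angle| over trajectory = 1.843 rad = 105.6°.

Answer: 105.6°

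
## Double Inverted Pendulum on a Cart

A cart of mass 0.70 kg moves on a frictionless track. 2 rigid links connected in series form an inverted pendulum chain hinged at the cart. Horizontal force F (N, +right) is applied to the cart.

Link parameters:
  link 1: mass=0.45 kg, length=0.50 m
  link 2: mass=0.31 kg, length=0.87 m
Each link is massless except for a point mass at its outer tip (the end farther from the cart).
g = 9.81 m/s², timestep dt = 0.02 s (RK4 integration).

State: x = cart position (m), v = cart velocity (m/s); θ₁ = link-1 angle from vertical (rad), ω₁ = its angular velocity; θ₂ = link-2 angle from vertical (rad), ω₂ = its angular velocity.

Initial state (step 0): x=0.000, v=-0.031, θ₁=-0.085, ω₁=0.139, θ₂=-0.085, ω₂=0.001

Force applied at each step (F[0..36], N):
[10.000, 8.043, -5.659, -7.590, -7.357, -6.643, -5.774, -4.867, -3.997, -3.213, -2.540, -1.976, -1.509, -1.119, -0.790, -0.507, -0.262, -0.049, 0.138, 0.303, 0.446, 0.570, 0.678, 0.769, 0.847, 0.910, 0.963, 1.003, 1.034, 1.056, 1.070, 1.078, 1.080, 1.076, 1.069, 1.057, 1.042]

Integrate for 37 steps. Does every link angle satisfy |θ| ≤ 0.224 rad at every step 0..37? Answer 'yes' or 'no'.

apply F[0]=+10.000 → step 1: x=0.002, v=0.270, θ₁=-0.089, ω₁=-0.495, θ₂=-0.085, ω₂=0.001
apply F[1]=+8.043 → step 2: x=0.010, v=0.517, θ₁=-0.104, ω₁=-1.027, θ₂=-0.085, ω₂=0.005
apply F[2]=-5.659 → step 3: x=0.019, v=0.380, θ₁=-0.122, ω₁=-0.807, θ₂=-0.085, ω₂=0.016
apply F[3]=-7.590 → step 4: x=0.025, v=0.193, θ₁=-0.135, ω₁=-0.500, θ₂=-0.084, ω₂=0.034
apply F[4]=-7.357 → step 5: x=0.027, v=0.016, θ₁=-0.142, ω₁=-0.219, θ₂=-0.083, ω₂=0.057
apply F[5]=-6.643 → step 6: x=0.026, v=-0.140, θ₁=-0.144, ω₁=0.016, θ₂=-0.082, ω₂=0.083
apply F[6]=-5.774 → step 7: x=0.022, v=-0.272, θ₁=-0.142, ω₁=0.203, θ₂=-0.080, ω₂=0.109
apply F[7]=-4.867 → step 8: x=0.015, v=-0.380, θ₁=-0.137, ω₁=0.344, θ₂=-0.078, ω₂=0.133
apply F[8]=-3.997 → step 9: x=0.007, v=-0.465, θ₁=-0.129, ω₁=0.445, θ₂=-0.075, ω₂=0.156
apply F[9]=-3.213 → step 10: x=-0.003, v=-0.530, θ₁=-0.119, ω₁=0.511, θ₂=-0.071, ω₂=0.175
apply F[10]=-2.540 → step 11: x=-0.014, v=-0.578, θ₁=-0.109, ω₁=0.550, θ₂=-0.068, ω₂=0.192
apply F[11]=-1.976 → step 12: x=-0.026, v=-0.613, θ₁=-0.097, ω₁=0.569, θ₂=-0.064, ω₂=0.207
apply F[12]=-1.509 → step 13: x=-0.039, v=-0.636, θ₁=-0.086, ω₁=0.572, θ₂=-0.059, ω₂=0.218
apply F[13]=-1.119 → step 14: x=-0.052, v=-0.652, θ₁=-0.075, ω₁=0.565, θ₂=-0.055, ω₂=0.227
apply F[14]=-0.790 → step 15: x=-0.065, v=-0.660, θ₁=-0.064, ω₁=0.549, θ₂=-0.050, ω₂=0.233
apply F[15]=-0.507 → step 16: x=-0.078, v=-0.662, θ₁=-0.053, ω₁=0.528, θ₂=-0.046, ω₂=0.237
apply F[16]=-0.262 → step 17: x=-0.091, v=-0.660, θ₁=-0.043, ω₁=0.504, θ₂=-0.041, ω₂=0.238
apply F[17]=-0.049 → step 18: x=-0.104, v=-0.653, θ₁=-0.033, ω₁=0.476, θ₂=-0.036, ω₂=0.238
apply F[18]=+0.138 → step 19: x=-0.117, v=-0.643, θ₁=-0.024, ω₁=0.447, θ₂=-0.031, ω₂=0.236
apply F[19]=+0.303 → step 20: x=-0.130, v=-0.631, θ₁=-0.015, ω₁=0.417, θ₂=-0.027, ω₂=0.232
apply F[20]=+0.446 → step 21: x=-0.142, v=-0.616, θ₁=-0.007, ω₁=0.386, θ₂=-0.022, ω₂=0.227
apply F[21]=+0.570 → step 22: x=-0.155, v=-0.599, θ₁=0.000, ω₁=0.355, θ₂=-0.018, ω₂=0.220
apply F[22]=+0.678 → step 23: x=-0.166, v=-0.580, θ₁=0.007, ω₁=0.325, θ₂=-0.013, ω₂=0.213
apply F[23]=+0.769 → step 24: x=-0.178, v=-0.560, θ₁=0.013, ω₁=0.295, θ₂=-0.009, ω₂=0.205
apply F[24]=+0.847 → step 25: x=-0.189, v=-0.540, θ₁=0.019, ω₁=0.267, θ₂=-0.005, ω₂=0.196
apply F[25]=+0.910 → step 26: x=-0.199, v=-0.518, θ₁=0.024, ω₁=0.239, θ₂=-0.001, ω₂=0.187
apply F[26]=+0.963 → step 27: x=-0.209, v=-0.496, θ₁=0.029, ω₁=0.213, θ₂=0.002, ω₂=0.177
apply F[27]=+1.003 → step 28: x=-0.219, v=-0.474, θ₁=0.033, ω₁=0.188, θ₂=0.006, ω₂=0.166
apply F[28]=+1.034 → step 29: x=-0.228, v=-0.452, θ₁=0.036, ω₁=0.164, θ₂=0.009, ω₂=0.156
apply F[29]=+1.056 → step 30: x=-0.237, v=-0.430, θ₁=0.039, ω₁=0.142, θ₂=0.012, ω₂=0.146
apply F[30]=+1.070 → step 31: x=-0.246, v=-0.408, θ₁=0.042, ω₁=0.122, θ₂=0.015, ω₂=0.135
apply F[31]=+1.078 → step 32: x=-0.253, v=-0.386, θ₁=0.044, ω₁=0.103, θ₂=0.017, ω₂=0.125
apply F[32]=+1.080 → step 33: x=-0.261, v=-0.365, θ₁=0.046, ω₁=0.085, θ₂=0.020, ω₂=0.115
apply F[33]=+1.076 → step 34: x=-0.268, v=-0.344, θ₁=0.048, ω₁=0.069, θ₂=0.022, ω₂=0.105
apply F[34]=+1.069 → step 35: x=-0.275, v=-0.324, θ₁=0.049, ω₁=0.054, θ₂=0.024, ω₂=0.095
apply F[35]=+1.057 → step 36: x=-0.281, v=-0.304, θ₁=0.050, ω₁=0.041, θ₂=0.026, ω₂=0.086
apply F[36]=+1.042 → step 37: x=-0.287, v=-0.285, θ₁=0.050, ω₁=0.029, θ₂=0.027, ω₂=0.077
Max |angle| over trajectory = 0.144 rad; bound = 0.224 → within bound.

Answer: yes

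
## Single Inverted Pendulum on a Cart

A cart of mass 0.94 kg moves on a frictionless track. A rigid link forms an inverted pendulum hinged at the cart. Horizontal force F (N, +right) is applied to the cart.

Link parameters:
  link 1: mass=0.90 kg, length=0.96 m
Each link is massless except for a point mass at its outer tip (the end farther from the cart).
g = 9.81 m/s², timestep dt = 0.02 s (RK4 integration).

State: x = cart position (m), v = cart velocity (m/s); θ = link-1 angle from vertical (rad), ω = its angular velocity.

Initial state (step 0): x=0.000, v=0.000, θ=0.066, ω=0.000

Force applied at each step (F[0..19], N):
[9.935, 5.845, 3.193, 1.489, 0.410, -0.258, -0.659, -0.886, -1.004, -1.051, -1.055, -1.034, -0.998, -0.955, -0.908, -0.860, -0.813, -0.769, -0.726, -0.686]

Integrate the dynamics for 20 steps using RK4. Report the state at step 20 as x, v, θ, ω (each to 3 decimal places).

apply F[0]=+9.935 → step 1: x=0.002, v=0.198, θ=0.064, ω=-0.193
apply F[1]=+5.845 → step 2: x=0.007, v=0.311, θ=0.059, ω=-0.297
apply F[2]=+3.193 → step 3: x=0.014, v=0.368, θ=0.053, ω=-0.345
apply F[3]=+1.489 → step 4: x=0.021, v=0.391, θ=0.046, ω=-0.359
apply F[4]=+0.410 → step 5: x=0.029, v=0.392, θ=0.039, ω=-0.351
apply F[5]=-0.258 → step 6: x=0.037, v=0.380, θ=0.032, ω=-0.331
apply F[6]=-0.659 → step 7: x=0.044, v=0.360, θ=0.025, ω=-0.305
apply F[7]=-0.886 → step 8: x=0.051, v=0.337, θ=0.020, ω=-0.277
apply F[8]=-1.004 → step 9: x=0.058, v=0.313, θ=0.014, ω=-0.248
apply F[9]=-1.051 → step 10: x=0.064, v=0.288, θ=0.010, ω=-0.220
apply F[10]=-1.055 → step 11: x=0.069, v=0.264, θ=0.006, ω=-0.193
apply F[11]=-1.034 → step 12: x=0.074, v=0.242, θ=0.002, ω=-0.169
apply F[12]=-0.998 → step 13: x=0.079, v=0.220, θ=-0.001, ω=-0.147
apply F[13]=-0.955 → step 14: x=0.083, v=0.200, θ=-0.004, ω=-0.126
apply F[14]=-0.908 → step 15: x=0.087, v=0.182, θ=-0.006, ω=-0.108
apply F[15]=-0.860 → step 16: x=0.091, v=0.165, θ=-0.008, ω=-0.092
apply F[16]=-0.813 → step 17: x=0.094, v=0.150, θ=-0.010, ω=-0.078
apply F[17]=-0.769 → step 18: x=0.097, v=0.135, θ=-0.011, ω=-0.065
apply F[18]=-0.726 → step 19: x=0.099, v=0.122, θ=-0.013, ω=-0.054
apply F[19]=-0.686 → step 20: x=0.101, v=0.110, θ=-0.014, ω=-0.044

Answer: x=0.101, v=0.110, θ=-0.014, ω=-0.044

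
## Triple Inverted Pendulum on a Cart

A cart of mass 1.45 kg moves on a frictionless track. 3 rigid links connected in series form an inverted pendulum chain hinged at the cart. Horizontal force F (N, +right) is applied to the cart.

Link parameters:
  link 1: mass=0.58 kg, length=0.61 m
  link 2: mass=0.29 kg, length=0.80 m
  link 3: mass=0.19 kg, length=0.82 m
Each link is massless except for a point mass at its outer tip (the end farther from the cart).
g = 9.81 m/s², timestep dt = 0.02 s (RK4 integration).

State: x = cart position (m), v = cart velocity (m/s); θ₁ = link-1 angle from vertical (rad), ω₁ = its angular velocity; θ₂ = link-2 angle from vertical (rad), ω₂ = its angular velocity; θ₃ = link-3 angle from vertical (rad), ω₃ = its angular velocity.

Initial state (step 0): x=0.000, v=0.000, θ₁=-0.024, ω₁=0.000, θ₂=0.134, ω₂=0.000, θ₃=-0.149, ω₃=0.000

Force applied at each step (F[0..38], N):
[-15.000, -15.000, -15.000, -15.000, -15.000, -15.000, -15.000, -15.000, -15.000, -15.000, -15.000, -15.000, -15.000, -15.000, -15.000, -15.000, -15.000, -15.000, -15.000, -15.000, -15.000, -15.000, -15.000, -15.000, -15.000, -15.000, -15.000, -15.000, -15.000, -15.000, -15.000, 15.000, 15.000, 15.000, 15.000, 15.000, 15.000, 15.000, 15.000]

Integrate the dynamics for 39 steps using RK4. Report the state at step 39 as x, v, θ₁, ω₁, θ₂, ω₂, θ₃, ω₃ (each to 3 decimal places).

Answer: x=-1.784, v=-1.107, θ₁=3.185, ω₁=1.634, θ₂=2.545, ω₂=4.803, θ₃=2.231, ω₃=16.119

Derivation:
apply F[0]=-15.000 → step 1: x=-0.002, v=-0.204, θ₁=-0.021, ω₁=0.287, θ₂=0.135, ω₂=0.110, θ₃=-0.150, ω₃=-0.104
apply F[1]=-15.000 → step 2: x=-0.008, v=-0.408, θ₁=-0.012, ω₁=0.579, θ₂=0.138, ω₂=0.216, θ₃=-0.153, ω₃=-0.208
apply F[2]=-15.000 → step 3: x=-0.018, v=-0.614, θ₁=0.002, ω₁=0.881, θ₂=0.144, ω₂=0.317, θ₃=-0.158, ω₃=-0.311
apply F[3]=-15.000 → step 4: x=-0.033, v=-0.823, θ₁=0.023, ω₁=1.196, θ₂=0.151, ω₂=0.408, θ₃=-0.166, ω₃=-0.411
apply F[4]=-15.000 → step 5: x=-0.051, v=-1.034, θ₁=0.050, ω₁=1.529, θ₂=0.160, ω₂=0.487, θ₃=-0.175, ω₃=-0.507
apply F[5]=-15.000 → step 6: x=-0.074, v=-1.247, θ₁=0.084, ω₁=1.883, θ₂=0.170, ω₂=0.551, θ₃=-0.186, ω₃=-0.595
apply F[6]=-15.000 → step 7: x=-0.101, v=-1.463, θ₁=0.125, ω₁=2.257, θ₂=0.182, ω₂=0.597, θ₃=-0.198, ω₃=-0.670
apply F[7]=-15.000 → step 8: x=-0.133, v=-1.678, θ₁=0.175, ω₁=2.651, θ₂=0.194, ω₂=0.624, θ₃=-0.212, ω₃=-0.725
apply F[8]=-15.000 → step 9: x=-0.168, v=-1.891, θ₁=0.232, ω₁=3.057, θ₂=0.207, ω₂=0.633, θ₃=-0.227, ω₃=-0.755
apply F[9]=-15.000 → step 10: x=-0.208, v=-2.098, θ₁=0.297, ω₁=3.468, θ₂=0.219, ω₂=0.630, θ₃=-0.242, ω₃=-0.752
apply F[10]=-15.000 → step 11: x=-0.252, v=-2.295, θ₁=0.370, ω₁=3.870, θ₂=0.232, ω₂=0.624, θ₃=-0.257, ω₃=-0.709
apply F[11]=-15.000 → step 12: x=-0.300, v=-2.475, θ₁=0.452, ω₁=4.250, θ₂=0.244, ω₂=0.628, θ₃=-0.271, ω₃=-0.626
apply F[12]=-15.000 → step 13: x=-0.351, v=-2.636, θ₁=0.540, ω₁=4.595, θ₂=0.257, ω₂=0.657, θ₃=-0.282, ω₃=-0.503
apply F[13]=-15.000 → step 14: x=-0.405, v=-2.775, θ₁=0.635, ω₁=4.899, θ₂=0.271, ω₂=0.724, θ₃=-0.290, ω₃=-0.346
apply F[14]=-15.000 → step 15: x=-0.462, v=-2.892, θ₁=0.736, ω₁=5.160, θ₂=0.286, ω₂=0.838, θ₃=-0.296, ω₃=-0.163
apply F[15]=-15.000 → step 16: x=-0.521, v=-2.986, θ₁=0.841, ω₁=5.382, θ₂=0.305, ω₂=1.006, θ₃=-0.297, ω₃=0.039
apply F[16]=-15.000 → step 17: x=-0.581, v=-3.059, θ₁=0.951, ω₁=5.570, θ₂=0.327, ω₂=1.228, θ₃=-0.294, ω₃=0.253
apply F[17]=-15.000 → step 18: x=-0.643, v=-3.113, θ₁=1.064, ω₁=5.732, θ₂=0.354, ω₂=1.504, θ₃=-0.287, ω₃=0.477
apply F[18]=-15.000 → step 19: x=-0.706, v=-3.149, θ₁=1.180, ω₁=5.872, θ₂=0.388, ω₂=1.831, θ₃=-0.275, ω₃=0.709
apply F[19]=-15.000 → step 20: x=-0.769, v=-3.170, θ₁=1.299, ω₁=5.995, θ₂=0.428, ω₂=2.206, θ₃=-0.258, ω₃=0.951
apply F[20]=-15.000 → step 21: x=-0.832, v=-3.176, θ₁=1.420, ω₁=6.101, θ₂=0.476, ω₂=2.625, θ₃=-0.237, ω₃=1.207
apply F[21]=-15.000 → step 22: x=-0.896, v=-3.171, θ₁=1.543, ω₁=6.188, θ₂=0.533, ω₂=3.084, θ₃=-0.210, ω₃=1.484
apply F[22]=-15.000 → step 23: x=-0.959, v=-3.156, θ₁=1.667, ω₁=6.252, θ₂=0.600, ω₂=3.578, θ₃=-0.177, ω₃=1.791
apply F[23]=-15.000 → step 24: x=-1.022, v=-3.133, θ₁=1.792, ω₁=6.285, θ₂=0.676, ω₂=4.101, θ₃=-0.138, ω₃=2.138
apply F[24]=-15.000 → step 25: x=-1.084, v=-3.108, θ₁=1.918, ω₁=6.276, θ₂=0.764, ω₂=4.646, θ₃=-0.091, ω₃=2.538
apply F[25]=-15.000 → step 26: x=-1.146, v=-3.084, θ₁=2.043, ω₁=6.211, θ₂=0.862, ω₂=5.202, θ₃=-0.036, ω₃=3.006
apply F[26]=-15.000 → step 27: x=-1.208, v=-3.067, θ₁=2.166, ω₁=6.072, θ₂=0.972, ω₂=5.753, θ₃=0.029, ω₃=3.554
apply F[27]=-15.000 → step 28: x=-1.269, v=-3.062, θ₁=2.285, ω₁=5.842, θ₂=1.092, ω₂=6.281, θ₃=0.107, ω₃=4.198
apply F[28]=-15.000 → step 29: x=-1.330, v=-3.075, θ₁=2.399, ω₁=5.505, θ₂=1.223, ω₂=6.759, θ₃=0.198, ω₃=4.946
apply F[29]=-15.000 → step 30: x=-1.392, v=-3.110, θ₁=2.505, ω₁=5.052, θ₂=1.362, ω₂=7.157, θ₃=0.305, ω₃=5.805
apply F[30]=-15.000 → step 31: x=-1.455, v=-3.168, θ₁=2.600, ω₁=4.486, θ₂=1.508, ω₂=7.443, θ₃=0.431, ω₃=6.770
apply F[31]=+15.000 → step 32: x=-1.515, v=-2.867, θ₁=2.689, ω₁=4.420, θ₂=1.657, ω₂=7.416, θ₃=0.576, ω₃=7.750
apply F[32]=+15.000 → step 33: x=-1.570, v=-2.571, θ₁=2.777, ω₁=4.315, θ₂=1.804, ω₂=7.314, θ₃=0.741, ω₃=8.802
apply F[33]=+15.000 → step 34: x=-1.618, v=-2.285, θ₁=2.862, ω₁=4.156, θ₂=1.949, ω₂=7.105, θ₃=0.929, ω₃=9.923
apply F[34]=+15.000 → step 35: x=-1.661, v=-2.013, θ₁=2.943, ω₁=3.927, θ₂=2.088, ω₂=6.764, θ₃=1.139, ω₃=11.111
apply F[35]=+15.000 → step 36: x=-1.699, v=-1.757, θ₁=3.018, ω₁=3.604, θ₂=2.218, ω₂=6.283, θ₃=1.373, ω₃=12.359
apply F[36]=+15.000 → step 37: x=-1.732, v=-1.520, θ₁=3.086, ω₁=3.150, θ₂=2.338, ω₂=5.697, θ₃=1.634, ω₃=13.657
apply F[37]=+15.000 → step 38: x=-1.760, v=-1.303, θ₁=3.143, ω₁=2.511, θ₂=2.446, ω₂=5.121, θ₃=1.920, ω₃=14.960
apply F[38]=+15.000 → step 39: x=-1.784, v=-1.107, θ₁=3.185, ω₁=1.634, θ₂=2.545, ω₂=4.803, θ₃=2.231, ω₃=16.119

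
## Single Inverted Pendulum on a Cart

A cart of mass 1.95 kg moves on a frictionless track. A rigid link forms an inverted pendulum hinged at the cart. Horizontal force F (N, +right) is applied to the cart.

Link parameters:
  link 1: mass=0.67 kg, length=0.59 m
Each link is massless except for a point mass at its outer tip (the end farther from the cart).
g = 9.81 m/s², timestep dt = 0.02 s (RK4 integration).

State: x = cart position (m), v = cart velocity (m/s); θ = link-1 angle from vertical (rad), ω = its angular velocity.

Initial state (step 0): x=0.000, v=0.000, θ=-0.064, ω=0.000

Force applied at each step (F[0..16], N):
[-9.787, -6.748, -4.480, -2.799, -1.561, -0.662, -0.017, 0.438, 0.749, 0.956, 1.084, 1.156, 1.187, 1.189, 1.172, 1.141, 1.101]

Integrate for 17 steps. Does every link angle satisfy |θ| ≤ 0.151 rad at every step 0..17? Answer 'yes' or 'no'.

apply F[0]=-9.787 → step 1: x=-0.001, v=-0.096, θ=-0.063, ω=0.141
apply F[1]=-6.748 → step 2: x=-0.004, v=-0.161, θ=-0.059, ω=0.231
apply F[2]=-4.480 → step 3: x=-0.007, v=-0.203, θ=-0.054, ω=0.284
apply F[3]=-2.799 → step 4: x=-0.011, v=-0.228, θ=-0.048, ω=0.309
apply F[4]=-1.561 → step 5: x=-0.016, v=-0.241, θ=-0.042, ω=0.317
apply F[5]=-0.662 → step 6: x=-0.021, v=-0.246, θ=-0.035, ω=0.311
apply F[6]=-0.017 → step 7: x=-0.026, v=-0.244, θ=-0.029, ω=0.297
apply F[7]=+0.438 → step 8: x=-0.031, v=-0.237, θ=-0.023, ω=0.278
apply F[8]=+0.749 → step 9: x=-0.035, v=-0.228, θ=-0.018, ω=0.255
apply F[9]=+0.956 → step 10: x=-0.040, v=-0.217, θ=-0.013, ω=0.232
apply F[10]=+1.084 → step 11: x=-0.044, v=-0.206, θ=-0.009, ω=0.208
apply F[11]=+1.156 → step 12: x=-0.048, v=-0.193, θ=-0.005, ω=0.185
apply F[12]=+1.187 → step 13: x=-0.052, v=-0.181, θ=-0.001, ω=0.163
apply F[13]=+1.189 → step 14: x=-0.055, v=-0.169, θ=0.002, ω=0.142
apply F[14]=+1.172 → step 15: x=-0.059, v=-0.157, θ=0.004, ω=0.123
apply F[15]=+1.141 → step 16: x=-0.062, v=-0.146, θ=0.007, ω=0.106
apply F[16]=+1.101 → step 17: x=-0.064, v=-0.135, θ=0.008, ω=0.090
Max |angle| over trajectory = 0.064 rad; bound = 0.151 → within bound.

Answer: yes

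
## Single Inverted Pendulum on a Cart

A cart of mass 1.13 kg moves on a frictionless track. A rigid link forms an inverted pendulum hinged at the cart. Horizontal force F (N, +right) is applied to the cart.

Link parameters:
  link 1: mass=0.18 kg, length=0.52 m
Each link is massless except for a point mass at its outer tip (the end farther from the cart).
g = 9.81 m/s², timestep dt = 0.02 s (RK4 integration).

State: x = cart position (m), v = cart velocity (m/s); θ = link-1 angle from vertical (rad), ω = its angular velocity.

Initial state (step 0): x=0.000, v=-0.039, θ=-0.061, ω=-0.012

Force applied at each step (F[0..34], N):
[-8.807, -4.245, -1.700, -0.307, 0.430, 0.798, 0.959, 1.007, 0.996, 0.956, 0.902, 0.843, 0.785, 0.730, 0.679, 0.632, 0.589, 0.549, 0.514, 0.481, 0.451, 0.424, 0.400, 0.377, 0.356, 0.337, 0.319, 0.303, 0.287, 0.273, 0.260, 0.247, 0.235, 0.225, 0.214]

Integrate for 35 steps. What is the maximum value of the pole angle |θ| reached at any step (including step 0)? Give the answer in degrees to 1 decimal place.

apply F[0]=-8.807 → step 1: x=-0.002, v=-0.193, θ=-0.059, ω=0.261
apply F[1]=-4.245 → step 2: x=-0.007, v=-0.266, θ=-0.052, ω=0.381
apply F[2]=-1.700 → step 3: x=-0.013, v=-0.295, θ=-0.044, ω=0.417
apply F[3]=-0.307 → step 4: x=-0.018, v=-0.299, θ=-0.036, ω=0.410
apply F[4]=+0.430 → step 5: x=-0.024, v=-0.290, θ=-0.028, ω=0.382
apply F[5]=+0.798 → step 6: x=-0.030, v=-0.276, θ=-0.021, ω=0.344
apply F[6]=+0.959 → step 7: x=-0.035, v=-0.258, θ=-0.014, ω=0.304
apply F[7]=+1.007 → step 8: x=-0.040, v=-0.240, θ=-0.009, ω=0.265
apply F[8]=+0.996 → step 9: x=-0.045, v=-0.222, θ=-0.004, ω=0.228
apply F[9]=+0.956 → step 10: x=-0.049, v=-0.205, θ=0.001, ω=0.195
apply F[10]=+0.902 → step 11: x=-0.053, v=-0.189, θ=0.004, ω=0.165
apply F[11]=+0.843 → step 12: x=-0.057, v=-0.175, θ=0.007, ω=0.139
apply F[12]=+0.785 → step 13: x=-0.060, v=-0.161, θ=0.010, ω=0.116
apply F[13]=+0.730 → step 14: x=-0.063, v=-0.148, θ=0.012, ω=0.096
apply F[14]=+0.679 → step 15: x=-0.066, v=-0.137, θ=0.014, ω=0.079
apply F[15]=+0.632 → step 16: x=-0.069, v=-0.126, θ=0.015, ω=0.064
apply F[16]=+0.589 → step 17: x=-0.071, v=-0.116, θ=0.016, ω=0.050
apply F[17]=+0.549 → step 18: x=-0.073, v=-0.107, θ=0.017, ω=0.039
apply F[18]=+0.514 → step 19: x=-0.075, v=-0.098, θ=0.018, ω=0.029
apply F[19]=+0.481 → step 20: x=-0.077, v=-0.090, θ=0.018, ω=0.021
apply F[20]=+0.451 → step 21: x=-0.079, v=-0.083, θ=0.019, ω=0.013
apply F[21]=+0.424 → step 22: x=-0.081, v=-0.076, θ=0.019, ω=0.007
apply F[22]=+0.400 → step 23: x=-0.082, v=-0.070, θ=0.019, ω=0.002
apply F[23]=+0.377 → step 24: x=-0.083, v=-0.063, θ=0.019, ω=-0.003
apply F[24]=+0.356 → step 25: x=-0.085, v=-0.058, θ=0.019, ω=-0.006
apply F[25]=+0.337 → step 26: x=-0.086, v=-0.052, θ=0.019, ω=-0.010
apply F[26]=+0.319 → step 27: x=-0.087, v=-0.047, θ=0.018, ω=-0.012
apply F[27]=+0.303 → step 28: x=-0.088, v=-0.042, θ=0.018, ω=-0.015
apply F[28]=+0.287 → step 29: x=-0.088, v=-0.038, θ=0.018, ω=-0.017
apply F[29]=+0.273 → step 30: x=-0.089, v=-0.034, θ=0.018, ω=-0.018
apply F[30]=+0.260 → step 31: x=-0.090, v=-0.030, θ=0.017, ω=-0.019
apply F[31]=+0.247 → step 32: x=-0.090, v=-0.026, θ=0.017, ω=-0.020
apply F[32]=+0.235 → step 33: x=-0.091, v=-0.022, θ=0.016, ω=-0.021
apply F[33]=+0.225 → step 34: x=-0.091, v=-0.019, θ=0.016, ω=-0.022
apply F[34]=+0.214 → step 35: x=-0.092, v=-0.015, θ=0.015, ω=-0.022
Max |angle| over trajectory = 0.061 rad = 3.5°.

Answer: 3.5°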